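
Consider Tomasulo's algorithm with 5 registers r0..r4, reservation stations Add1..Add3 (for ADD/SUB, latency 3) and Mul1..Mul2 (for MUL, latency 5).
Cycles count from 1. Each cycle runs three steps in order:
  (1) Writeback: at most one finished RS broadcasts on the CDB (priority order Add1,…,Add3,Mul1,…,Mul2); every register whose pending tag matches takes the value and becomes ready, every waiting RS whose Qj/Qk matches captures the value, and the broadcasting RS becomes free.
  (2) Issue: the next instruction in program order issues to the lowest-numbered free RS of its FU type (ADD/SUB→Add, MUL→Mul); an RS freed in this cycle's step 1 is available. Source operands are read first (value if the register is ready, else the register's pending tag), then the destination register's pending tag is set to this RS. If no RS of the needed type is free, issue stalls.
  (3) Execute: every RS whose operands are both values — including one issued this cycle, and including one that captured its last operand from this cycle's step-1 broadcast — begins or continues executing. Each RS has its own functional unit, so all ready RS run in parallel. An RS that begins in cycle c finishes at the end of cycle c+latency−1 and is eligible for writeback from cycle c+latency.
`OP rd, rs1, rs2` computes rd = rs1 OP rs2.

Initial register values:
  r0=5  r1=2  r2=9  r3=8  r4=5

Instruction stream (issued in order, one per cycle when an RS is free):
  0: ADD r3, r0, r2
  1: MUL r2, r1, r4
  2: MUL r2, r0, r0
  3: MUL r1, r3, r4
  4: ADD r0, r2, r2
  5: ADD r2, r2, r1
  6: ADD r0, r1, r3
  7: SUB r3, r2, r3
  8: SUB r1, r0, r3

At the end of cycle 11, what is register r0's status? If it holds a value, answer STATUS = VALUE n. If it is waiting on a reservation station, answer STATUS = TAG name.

STATUS = TAG Add3

  c1: issue ADD r3<-Add1  regs: r0:5,r1:2,r2:9,r3:Add1,r4:5
  c2: issue MUL r2<-Mul1  regs: r0:5,r1:2,r2:Mul1,r3:Add1,r4:5
  c3: issue MUL r2<-Mul2  regs: r0:5,r1:2,r2:Mul2,r3:Add1,r4:5
  c4: CDB Add1=14; stall  regs: r0:5,r1:2,r2:Mul2,r3:14,r4:5
  c5: stall  regs: r0:5,r1:2,r2:Mul2,r3:14,r4:5
  c6: stall  regs: r0:5,r1:2,r2:Mul2,r3:14,r4:5
  c7: CDB Mul1=10; issue MUL r1<-Mul1  regs: r0:5,r1:Mul1,r2:Mul2,r3:14,r4:5
  c8: CDB Mul2=25; issue ADD r0<-Add1  regs: r0:Add1,r1:Mul1,r2:25,r3:14,r4:5
  c9: issue ADD r2<-Add2  regs: r0:Add1,r1:Mul1,r2:Add2,r3:14,r4:5
  c10: issue ADD r0<-Add3  regs: r0:Add3,r1:Mul1,r2:Add2,r3:14,r4:5
  c11: CDB Add1=50; issue SUB r3<-Add1  regs: r0:Add3,r1:Mul1,r2:Add2,r3:Add1,r4:5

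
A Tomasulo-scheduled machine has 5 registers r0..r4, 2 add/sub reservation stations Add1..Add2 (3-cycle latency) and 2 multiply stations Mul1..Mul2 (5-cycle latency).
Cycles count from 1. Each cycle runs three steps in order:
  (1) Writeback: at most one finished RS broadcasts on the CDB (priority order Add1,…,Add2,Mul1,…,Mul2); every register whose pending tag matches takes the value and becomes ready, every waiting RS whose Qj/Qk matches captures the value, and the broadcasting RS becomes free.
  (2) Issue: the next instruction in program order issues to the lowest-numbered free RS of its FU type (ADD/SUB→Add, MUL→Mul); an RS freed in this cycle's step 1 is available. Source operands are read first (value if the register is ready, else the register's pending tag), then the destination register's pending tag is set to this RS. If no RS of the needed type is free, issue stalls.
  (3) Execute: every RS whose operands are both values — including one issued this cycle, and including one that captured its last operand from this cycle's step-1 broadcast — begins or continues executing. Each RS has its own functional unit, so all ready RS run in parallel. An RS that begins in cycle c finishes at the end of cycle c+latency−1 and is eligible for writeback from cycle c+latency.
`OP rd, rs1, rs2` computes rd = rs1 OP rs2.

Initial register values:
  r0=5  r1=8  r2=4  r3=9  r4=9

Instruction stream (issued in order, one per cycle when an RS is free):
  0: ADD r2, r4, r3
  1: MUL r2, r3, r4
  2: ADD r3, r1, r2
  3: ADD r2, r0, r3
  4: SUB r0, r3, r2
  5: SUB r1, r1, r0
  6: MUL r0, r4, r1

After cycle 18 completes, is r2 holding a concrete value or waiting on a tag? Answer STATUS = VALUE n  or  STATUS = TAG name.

STATUS = VALUE 94

c1: issue ADD r2<-Add1 | r0:5,r1:8,r2:Add1,r3:9,r4:9
c2: issue MUL r2<-Mul1 | r0:5,r1:8,r2:Mul1,r3:9,r4:9
c3: issue ADD r3<-Add2 | r0:5,r1:8,r2:Mul1,r3:Add2,r4:9
c4: CDB Add1=18; issue ADD r2<-Add1 | r0:5,r1:8,r2:Add1,r3:Add2,r4:9
c5: stall | r0:5,r1:8,r2:Add1,r3:Add2,r4:9
c6: stall | r0:5,r1:8,r2:Add1,r3:Add2,r4:9
c7: CDB Mul1=81; stall | r0:5,r1:8,r2:Add1,r3:Add2,r4:9
c8: stall | r0:5,r1:8,r2:Add1,r3:Add2,r4:9
c9: stall | r0:5,r1:8,r2:Add1,r3:Add2,r4:9
c10: CDB Add2=89; issue SUB r0<-Add2 | r0:Add2,r1:8,r2:Add1,r3:89,r4:9
c11: stall | r0:Add2,r1:8,r2:Add1,r3:89,r4:9
c12: stall | r0:Add2,r1:8,r2:Add1,r3:89,r4:9
c13: CDB Add1=94; issue SUB r1<-Add1 | r0:Add2,r1:Add1,r2:94,r3:89,r4:9
c14: issue MUL r0<-Mul1 | r0:Mul1,r1:Add1,r2:94,r3:89,r4:9
c15: - | r0:Mul1,r1:Add1,r2:94,r3:89,r4:9
c16: CDB Add2=-5 | r0:Mul1,r1:Add1,r2:94,r3:89,r4:9
c17: - | r0:Mul1,r1:Add1,r2:94,r3:89,r4:9
c18: - | r0:Mul1,r1:Add1,r2:94,r3:89,r4:9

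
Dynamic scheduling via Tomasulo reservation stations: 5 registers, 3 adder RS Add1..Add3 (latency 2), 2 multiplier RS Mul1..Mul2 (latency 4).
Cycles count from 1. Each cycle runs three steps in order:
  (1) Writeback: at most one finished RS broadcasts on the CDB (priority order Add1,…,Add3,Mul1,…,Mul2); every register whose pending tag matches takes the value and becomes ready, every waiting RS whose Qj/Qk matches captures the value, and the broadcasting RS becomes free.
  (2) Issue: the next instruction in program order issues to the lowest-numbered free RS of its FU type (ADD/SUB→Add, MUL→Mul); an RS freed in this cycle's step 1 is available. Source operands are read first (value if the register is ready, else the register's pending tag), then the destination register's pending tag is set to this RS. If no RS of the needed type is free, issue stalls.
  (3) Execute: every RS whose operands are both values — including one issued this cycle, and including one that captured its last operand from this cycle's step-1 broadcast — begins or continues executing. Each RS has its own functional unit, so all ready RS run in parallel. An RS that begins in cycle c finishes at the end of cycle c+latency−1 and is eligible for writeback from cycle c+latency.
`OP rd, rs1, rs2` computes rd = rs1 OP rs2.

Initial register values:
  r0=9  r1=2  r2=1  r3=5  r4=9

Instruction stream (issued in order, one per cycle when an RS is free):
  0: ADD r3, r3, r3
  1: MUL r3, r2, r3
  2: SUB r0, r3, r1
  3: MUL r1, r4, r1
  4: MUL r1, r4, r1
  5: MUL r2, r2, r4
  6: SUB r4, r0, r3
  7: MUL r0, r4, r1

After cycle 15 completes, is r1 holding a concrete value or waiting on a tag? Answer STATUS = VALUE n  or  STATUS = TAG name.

c1: issue ADD r3<-Add1 | r0:9,r1:2,r2:1,r3:Add1,r4:9
c2: issue MUL r3<-Mul1 | r0:9,r1:2,r2:1,r3:Mul1,r4:9
c3: CDB Add1=10; issue SUB r0<-Add1 | r0:Add1,r1:2,r2:1,r3:Mul1,r4:9
c4: issue MUL r1<-Mul2 | r0:Add1,r1:Mul2,r2:1,r3:Mul1,r4:9
c5: stall | r0:Add1,r1:Mul2,r2:1,r3:Mul1,r4:9
c6: stall | r0:Add1,r1:Mul2,r2:1,r3:Mul1,r4:9
c7: CDB Mul1=10; issue MUL r1<-Mul1 | r0:Add1,r1:Mul1,r2:1,r3:10,r4:9
c8: CDB Mul2=18; issue MUL r2<-Mul2 | r0:Add1,r1:Mul1,r2:Mul2,r3:10,r4:9
c9: CDB Add1=8; issue SUB r4<-Add1 | r0:8,r1:Mul1,r2:Mul2,r3:10,r4:Add1
c10: stall | r0:8,r1:Mul1,r2:Mul2,r3:10,r4:Add1
c11: CDB Add1=-2; stall | r0:8,r1:Mul1,r2:Mul2,r3:10,r4:-2
c12: CDB Mul1=162; issue MUL r0<-Mul1 | r0:Mul1,r1:162,r2:Mul2,r3:10,r4:-2
c13: CDB Mul2=9 | r0:Mul1,r1:162,r2:9,r3:10,r4:-2
c14: - | r0:Mul1,r1:162,r2:9,r3:10,r4:-2
c15: - | r0:Mul1,r1:162,r2:9,r3:10,r4:-2

STATUS = VALUE 162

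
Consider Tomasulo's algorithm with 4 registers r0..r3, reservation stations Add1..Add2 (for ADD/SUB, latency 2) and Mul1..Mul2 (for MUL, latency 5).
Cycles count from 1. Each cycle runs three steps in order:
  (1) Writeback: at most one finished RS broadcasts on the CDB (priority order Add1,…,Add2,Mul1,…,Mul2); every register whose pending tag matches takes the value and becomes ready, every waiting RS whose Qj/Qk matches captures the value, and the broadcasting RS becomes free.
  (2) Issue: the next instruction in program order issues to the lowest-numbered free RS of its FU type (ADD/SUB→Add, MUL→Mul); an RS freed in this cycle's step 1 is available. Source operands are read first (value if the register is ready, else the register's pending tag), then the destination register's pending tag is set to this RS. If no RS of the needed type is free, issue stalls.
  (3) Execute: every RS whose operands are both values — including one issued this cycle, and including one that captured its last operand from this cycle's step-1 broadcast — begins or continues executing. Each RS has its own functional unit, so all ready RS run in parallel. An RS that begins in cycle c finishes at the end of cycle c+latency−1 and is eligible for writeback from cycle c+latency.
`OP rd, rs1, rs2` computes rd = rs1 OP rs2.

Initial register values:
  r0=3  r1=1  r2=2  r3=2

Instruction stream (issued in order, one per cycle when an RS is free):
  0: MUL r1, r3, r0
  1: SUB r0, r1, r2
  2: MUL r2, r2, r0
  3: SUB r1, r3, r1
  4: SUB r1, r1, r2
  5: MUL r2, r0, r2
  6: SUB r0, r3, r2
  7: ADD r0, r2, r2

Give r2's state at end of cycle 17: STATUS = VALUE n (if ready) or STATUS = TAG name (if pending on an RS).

c1: issue MUL r1<-Mul1 | r0:3,r1:Mul1,r2:2,r3:2
c2: issue SUB r0<-Add1 | r0:Add1,r1:Mul1,r2:2,r3:2
c3: issue MUL r2<-Mul2 | r0:Add1,r1:Mul1,r2:Mul2,r3:2
c4: issue SUB r1<-Add2 | r0:Add1,r1:Add2,r2:Mul2,r3:2
c5: stall | r0:Add1,r1:Add2,r2:Mul2,r3:2
c6: CDB Mul1=6; stall | r0:Add1,r1:Add2,r2:Mul2,r3:2
c7: stall | r0:Add1,r1:Add2,r2:Mul2,r3:2
c8: CDB Add1=4; issue SUB r1<-Add1 | r0:4,r1:Add1,r2:Mul2,r3:2
c9: CDB Add2=-4; issue MUL r2<-Mul1 | r0:4,r1:Add1,r2:Mul1,r3:2
c10: issue SUB r0<-Add2 | r0:Add2,r1:Add1,r2:Mul1,r3:2
c11: stall | r0:Add2,r1:Add1,r2:Mul1,r3:2
c12: stall | r0:Add2,r1:Add1,r2:Mul1,r3:2
c13: CDB Mul2=8; stall | r0:Add2,r1:Add1,r2:Mul1,r3:2
c14: stall | r0:Add2,r1:Add1,r2:Mul1,r3:2
c15: CDB Add1=-12; issue ADD r0<-Add1 | r0:Add1,r1:-12,r2:Mul1,r3:2
c16: - | r0:Add1,r1:-12,r2:Mul1,r3:2
c17: - | r0:Add1,r1:-12,r2:Mul1,r3:2

STATUS = TAG Mul1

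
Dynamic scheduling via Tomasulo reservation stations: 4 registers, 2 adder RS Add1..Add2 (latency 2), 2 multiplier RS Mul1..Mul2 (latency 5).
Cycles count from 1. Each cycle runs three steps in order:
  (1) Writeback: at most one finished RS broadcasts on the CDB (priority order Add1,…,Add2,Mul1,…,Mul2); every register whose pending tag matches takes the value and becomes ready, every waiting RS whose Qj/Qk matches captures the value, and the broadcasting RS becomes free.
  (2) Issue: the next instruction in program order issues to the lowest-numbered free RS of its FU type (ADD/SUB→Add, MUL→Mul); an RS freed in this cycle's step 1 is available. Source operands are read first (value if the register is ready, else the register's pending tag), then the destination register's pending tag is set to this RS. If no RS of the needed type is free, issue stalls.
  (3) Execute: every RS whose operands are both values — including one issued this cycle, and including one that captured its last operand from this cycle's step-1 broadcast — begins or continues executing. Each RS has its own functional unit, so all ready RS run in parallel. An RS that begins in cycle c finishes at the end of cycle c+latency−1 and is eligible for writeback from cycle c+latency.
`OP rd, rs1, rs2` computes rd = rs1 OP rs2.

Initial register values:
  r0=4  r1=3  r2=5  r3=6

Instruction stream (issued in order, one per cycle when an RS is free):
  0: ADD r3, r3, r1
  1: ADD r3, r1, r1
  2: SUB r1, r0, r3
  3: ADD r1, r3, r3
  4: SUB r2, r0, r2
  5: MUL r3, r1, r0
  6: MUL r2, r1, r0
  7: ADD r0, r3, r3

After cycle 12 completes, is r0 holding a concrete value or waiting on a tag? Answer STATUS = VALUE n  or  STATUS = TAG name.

c1: issue ADD r3<-Add1 | r0:4,r1:3,r2:5,r3:Add1
c2: issue ADD r3<-Add2 | r0:4,r1:3,r2:5,r3:Add2
c3: CDB Add1=9; issue SUB r1<-Add1 | r0:4,r1:Add1,r2:5,r3:Add2
c4: CDB Add2=6; issue ADD r1<-Add2 | r0:4,r1:Add2,r2:5,r3:6
c5: stall | r0:4,r1:Add2,r2:5,r3:6
c6: CDB Add1=-2; issue SUB r2<-Add1 | r0:4,r1:Add2,r2:Add1,r3:6
c7: CDB Add2=12; issue MUL r3<-Mul1 | r0:4,r1:12,r2:Add1,r3:Mul1
c8: CDB Add1=-1; issue MUL r2<-Mul2 | r0:4,r1:12,r2:Mul2,r3:Mul1
c9: issue ADD r0<-Add1 | r0:Add1,r1:12,r2:Mul2,r3:Mul1
c10: - | r0:Add1,r1:12,r2:Mul2,r3:Mul1
c11: - | r0:Add1,r1:12,r2:Mul2,r3:Mul1
c12: CDB Mul1=48 | r0:Add1,r1:12,r2:Mul2,r3:48

STATUS = TAG Add1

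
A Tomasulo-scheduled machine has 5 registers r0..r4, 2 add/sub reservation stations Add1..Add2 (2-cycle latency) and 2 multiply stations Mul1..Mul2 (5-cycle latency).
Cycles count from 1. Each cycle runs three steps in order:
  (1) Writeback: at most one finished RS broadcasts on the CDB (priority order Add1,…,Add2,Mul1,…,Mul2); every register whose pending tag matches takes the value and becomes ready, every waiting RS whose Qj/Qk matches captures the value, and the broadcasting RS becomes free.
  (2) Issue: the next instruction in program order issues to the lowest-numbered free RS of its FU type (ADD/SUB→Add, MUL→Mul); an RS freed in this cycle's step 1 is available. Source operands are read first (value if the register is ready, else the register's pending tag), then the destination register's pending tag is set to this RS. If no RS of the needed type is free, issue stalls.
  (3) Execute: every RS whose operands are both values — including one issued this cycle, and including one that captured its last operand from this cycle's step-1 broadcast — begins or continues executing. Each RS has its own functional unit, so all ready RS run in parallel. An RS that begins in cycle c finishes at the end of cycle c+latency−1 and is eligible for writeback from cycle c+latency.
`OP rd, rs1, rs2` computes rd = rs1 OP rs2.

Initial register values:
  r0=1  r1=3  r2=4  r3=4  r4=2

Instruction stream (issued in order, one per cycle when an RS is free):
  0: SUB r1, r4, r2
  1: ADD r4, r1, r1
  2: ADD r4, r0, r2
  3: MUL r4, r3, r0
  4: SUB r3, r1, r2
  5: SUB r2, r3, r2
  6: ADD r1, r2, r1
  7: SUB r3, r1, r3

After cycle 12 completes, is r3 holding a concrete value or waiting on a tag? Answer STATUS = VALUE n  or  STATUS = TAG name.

STATUS = TAG Add2

cycle 1: issue SUB r1<-Add1 // r0:1,r1:Add1,r2:4,r3:4,r4:2
cycle 2: issue ADD r4<-Add2 // r0:1,r1:Add1,r2:4,r3:4,r4:Add2
cycle 3: CDB Add1=-2; issue ADD r4<-Add1 // r0:1,r1:-2,r2:4,r3:4,r4:Add1
cycle 4: issue MUL r4<-Mul1 // r0:1,r1:-2,r2:4,r3:4,r4:Mul1
cycle 5: CDB Add1=5; issue SUB r3<-Add1 // r0:1,r1:-2,r2:4,r3:Add1,r4:Mul1
cycle 6: CDB Add2=-4; issue SUB r2<-Add2 // r0:1,r1:-2,r2:Add2,r3:Add1,r4:Mul1
cycle 7: CDB Add1=-6; issue ADD r1<-Add1 // r0:1,r1:Add1,r2:Add2,r3:-6,r4:Mul1
cycle 8: stall // r0:1,r1:Add1,r2:Add2,r3:-6,r4:Mul1
cycle 9: CDB Add2=-10; issue SUB r3<-Add2 // r0:1,r1:Add1,r2:-10,r3:Add2,r4:Mul1
cycle 10: CDB Mul1=4 // r0:1,r1:Add1,r2:-10,r3:Add2,r4:4
cycle 11: CDB Add1=-12 // r0:1,r1:-12,r2:-10,r3:Add2,r4:4
cycle 12: - // r0:1,r1:-12,r2:-10,r3:Add2,r4:4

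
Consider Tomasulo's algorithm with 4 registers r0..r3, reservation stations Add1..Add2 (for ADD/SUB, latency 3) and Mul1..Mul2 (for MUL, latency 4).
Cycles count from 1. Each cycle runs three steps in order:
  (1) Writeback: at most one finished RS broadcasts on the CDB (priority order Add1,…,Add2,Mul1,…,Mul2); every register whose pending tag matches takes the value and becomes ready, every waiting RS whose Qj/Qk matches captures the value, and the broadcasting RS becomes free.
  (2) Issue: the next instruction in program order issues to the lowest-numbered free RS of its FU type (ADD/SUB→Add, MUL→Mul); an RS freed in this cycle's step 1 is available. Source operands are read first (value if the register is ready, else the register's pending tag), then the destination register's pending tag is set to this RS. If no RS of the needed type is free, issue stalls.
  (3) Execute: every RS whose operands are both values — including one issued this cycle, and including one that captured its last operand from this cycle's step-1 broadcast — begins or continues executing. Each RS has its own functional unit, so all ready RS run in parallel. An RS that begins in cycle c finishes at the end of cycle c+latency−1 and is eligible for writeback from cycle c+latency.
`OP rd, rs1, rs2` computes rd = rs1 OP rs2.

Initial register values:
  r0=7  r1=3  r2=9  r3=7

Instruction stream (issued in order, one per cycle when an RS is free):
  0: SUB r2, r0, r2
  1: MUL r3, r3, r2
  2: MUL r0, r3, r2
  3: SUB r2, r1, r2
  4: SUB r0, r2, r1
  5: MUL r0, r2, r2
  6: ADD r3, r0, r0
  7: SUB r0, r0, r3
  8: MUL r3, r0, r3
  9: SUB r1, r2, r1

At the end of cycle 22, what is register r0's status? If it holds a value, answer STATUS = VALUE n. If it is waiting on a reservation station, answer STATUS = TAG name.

c1: issue SUB r2<-Add1 | r0:7,r1:3,r2:Add1,r3:7
c2: issue MUL r3<-Mul1 | r0:7,r1:3,r2:Add1,r3:Mul1
c3: issue MUL r0<-Mul2 | r0:Mul2,r1:3,r2:Add1,r3:Mul1
c4: CDB Add1=-2; issue SUB r2<-Add1 | r0:Mul2,r1:3,r2:Add1,r3:Mul1
c5: issue SUB r0<-Add2 | r0:Add2,r1:3,r2:Add1,r3:Mul1
c6: stall | r0:Add2,r1:3,r2:Add1,r3:Mul1
c7: CDB Add1=5; stall | r0:Add2,r1:3,r2:5,r3:Mul1
c8: CDB Mul1=-14; issue MUL r0<-Mul1 | r0:Mul1,r1:3,r2:5,r3:-14
c9: issue ADD r3<-Add1 | r0:Mul1,r1:3,r2:5,r3:Add1
c10: CDB Add2=2; issue SUB r0<-Add2 | r0:Add2,r1:3,r2:5,r3:Add1
c11: stall | r0:Add2,r1:3,r2:5,r3:Add1
c12: CDB Mul1=25; issue MUL r3<-Mul1 | r0:Add2,r1:3,r2:5,r3:Mul1
c13: CDB Mul2=28; stall | r0:Add2,r1:3,r2:5,r3:Mul1
c14: stall | r0:Add2,r1:3,r2:5,r3:Mul1
c15: CDB Add1=50; issue SUB r1<-Add1 | r0:Add2,r1:Add1,r2:5,r3:Mul1
c16: - | r0:Add2,r1:Add1,r2:5,r3:Mul1
c17: - | r0:Add2,r1:Add1,r2:5,r3:Mul1
c18: CDB Add1=2 | r0:Add2,r1:2,r2:5,r3:Mul1
c19: CDB Add2=-25 | r0:-25,r1:2,r2:5,r3:Mul1
c20: - | r0:-25,r1:2,r2:5,r3:Mul1
c21: - | r0:-25,r1:2,r2:5,r3:Mul1
c22: - | r0:-25,r1:2,r2:5,r3:Mul1

STATUS = VALUE -25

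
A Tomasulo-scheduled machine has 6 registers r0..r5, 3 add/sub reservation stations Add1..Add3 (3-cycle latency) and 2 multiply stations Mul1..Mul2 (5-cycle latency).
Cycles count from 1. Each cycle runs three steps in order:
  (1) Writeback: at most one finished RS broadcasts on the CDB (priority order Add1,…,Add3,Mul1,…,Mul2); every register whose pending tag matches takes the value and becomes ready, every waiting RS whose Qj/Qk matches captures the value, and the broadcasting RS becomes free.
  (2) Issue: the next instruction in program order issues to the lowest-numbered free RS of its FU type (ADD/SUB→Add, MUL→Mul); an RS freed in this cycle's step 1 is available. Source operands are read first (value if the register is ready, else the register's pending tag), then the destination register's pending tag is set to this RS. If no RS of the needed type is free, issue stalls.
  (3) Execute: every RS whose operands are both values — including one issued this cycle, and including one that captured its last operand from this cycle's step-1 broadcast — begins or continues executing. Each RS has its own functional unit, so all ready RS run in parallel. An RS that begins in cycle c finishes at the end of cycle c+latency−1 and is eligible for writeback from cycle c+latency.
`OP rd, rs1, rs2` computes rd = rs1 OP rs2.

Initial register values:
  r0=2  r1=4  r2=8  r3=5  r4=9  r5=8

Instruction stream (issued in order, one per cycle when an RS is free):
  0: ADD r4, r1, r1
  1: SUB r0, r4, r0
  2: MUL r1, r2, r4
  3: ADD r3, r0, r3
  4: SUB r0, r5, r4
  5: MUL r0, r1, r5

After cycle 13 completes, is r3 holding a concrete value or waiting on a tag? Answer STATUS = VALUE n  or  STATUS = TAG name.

STATUS = VALUE 11

cycle 1: issue ADD r4<-Add1 // r0:2,r1:4,r2:8,r3:5,r4:Add1,r5:8
cycle 2: issue SUB r0<-Add2 // r0:Add2,r1:4,r2:8,r3:5,r4:Add1,r5:8
cycle 3: issue MUL r1<-Mul1 // r0:Add2,r1:Mul1,r2:8,r3:5,r4:Add1,r5:8
cycle 4: CDB Add1=8; issue ADD r3<-Add1 // r0:Add2,r1:Mul1,r2:8,r3:Add1,r4:8,r5:8
cycle 5: issue SUB r0<-Add3 // r0:Add3,r1:Mul1,r2:8,r3:Add1,r4:8,r5:8
cycle 6: issue MUL r0<-Mul2 // r0:Mul2,r1:Mul1,r2:8,r3:Add1,r4:8,r5:8
cycle 7: CDB Add2=6 // r0:Mul2,r1:Mul1,r2:8,r3:Add1,r4:8,r5:8
cycle 8: CDB Add3=0 // r0:Mul2,r1:Mul1,r2:8,r3:Add1,r4:8,r5:8
cycle 9: CDB Mul1=64 // r0:Mul2,r1:64,r2:8,r3:Add1,r4:8,r5:8
cycle 10: CDB Add1=11 // r0:Mul2,r1:64,r2:8,r3:11,r4:8,r5:8
cycle 11: - // r0:Mul2,r1:64,r2:8,r3:11,r4:8,r5:8
cycle 12: - // r0:Mul2,r1:64,r2:8,r3:11,r4:8,r5:8
cycle 13: - // r0:Mul2,r1:64,r2:8,r3:11,r4:8,r5:8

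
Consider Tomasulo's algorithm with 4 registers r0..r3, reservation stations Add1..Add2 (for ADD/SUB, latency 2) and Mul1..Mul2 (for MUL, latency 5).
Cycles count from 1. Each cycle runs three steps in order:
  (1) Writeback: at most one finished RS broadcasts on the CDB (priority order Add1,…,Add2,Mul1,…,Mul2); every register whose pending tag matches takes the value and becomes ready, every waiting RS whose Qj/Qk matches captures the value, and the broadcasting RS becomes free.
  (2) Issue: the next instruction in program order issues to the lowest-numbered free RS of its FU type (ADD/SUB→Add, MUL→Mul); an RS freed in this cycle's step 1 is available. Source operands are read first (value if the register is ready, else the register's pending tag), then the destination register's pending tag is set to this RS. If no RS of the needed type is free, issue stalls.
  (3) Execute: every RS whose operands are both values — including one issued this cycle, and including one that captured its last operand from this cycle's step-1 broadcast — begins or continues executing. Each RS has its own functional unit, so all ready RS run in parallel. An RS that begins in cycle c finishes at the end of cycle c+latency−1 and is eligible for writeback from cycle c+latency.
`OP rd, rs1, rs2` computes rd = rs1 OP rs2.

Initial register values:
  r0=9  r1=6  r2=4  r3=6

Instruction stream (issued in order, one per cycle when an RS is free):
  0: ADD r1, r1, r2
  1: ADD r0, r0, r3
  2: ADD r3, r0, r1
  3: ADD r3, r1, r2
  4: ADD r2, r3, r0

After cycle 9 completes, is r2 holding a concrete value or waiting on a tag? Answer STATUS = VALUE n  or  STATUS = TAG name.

STATUS = VALUE 29

  c1: issue ADD r1<-Add1  regs: r0:9,r1:Add1,r2:4,r3:6
  c2: issue ADD r0<-Add2  regs: r0:Add2,r1:Add1,r2:4,r3:6
  c3: CDB Add1=10; issue ADD r3<-Add1  regs: r0:Add2,r1:10,r2:4,r3:Add1
  c4: CDB Add2=15; issue ADD r3<-Add2  regs: r0:15,r1:10,r2:4,r3:Add2
  c5: stall  regs: r0:15,r1:10,r2:4,r3:Add2
  c6: CDB Add1=25; issue ADD r2<-Add1  regs: r0:15,r1:10,r2:Add1,r3:Add2
  c7: CDB Add2=14  regs: r0:15,r1:10,r2:Add1,r3:14
  c8: -  regs: r0:15,r1:10,r2:Add1,r3:14
  c9: CDB Add1=29  regs: r0:15,r1:10,r2:29,r3:14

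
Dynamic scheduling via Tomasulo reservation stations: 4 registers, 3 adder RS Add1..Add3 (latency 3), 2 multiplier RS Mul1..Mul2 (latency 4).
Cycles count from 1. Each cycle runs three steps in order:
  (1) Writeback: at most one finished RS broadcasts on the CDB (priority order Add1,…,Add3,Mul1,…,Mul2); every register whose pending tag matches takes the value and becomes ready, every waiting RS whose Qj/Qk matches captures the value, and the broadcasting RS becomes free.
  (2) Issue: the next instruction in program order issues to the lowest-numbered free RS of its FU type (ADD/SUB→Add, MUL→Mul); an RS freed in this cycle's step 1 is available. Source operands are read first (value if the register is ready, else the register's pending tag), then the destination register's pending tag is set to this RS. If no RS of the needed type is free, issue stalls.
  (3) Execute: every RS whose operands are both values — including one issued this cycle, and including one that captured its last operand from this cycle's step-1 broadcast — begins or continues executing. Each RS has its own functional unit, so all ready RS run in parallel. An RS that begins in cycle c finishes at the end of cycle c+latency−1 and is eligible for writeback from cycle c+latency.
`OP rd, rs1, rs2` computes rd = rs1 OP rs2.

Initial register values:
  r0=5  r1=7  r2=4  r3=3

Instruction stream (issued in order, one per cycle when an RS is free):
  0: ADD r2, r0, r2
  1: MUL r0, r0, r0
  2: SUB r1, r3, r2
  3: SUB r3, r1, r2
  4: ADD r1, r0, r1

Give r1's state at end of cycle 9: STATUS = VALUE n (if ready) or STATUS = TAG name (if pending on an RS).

  c1: issue ADD r2<-Add1  regs: r0:5,r1:7,r2:Add1,r3:3
  c2: issue MUL r0<-Mul1  regs: r0:Mul1,r1:7,r2:Add1,r3:3
  c3: issue SUB r1<-Add2  regs: r0:Mul1,r1:Add2,r2:Add1,r3:3
  c4: CDB Add1=9; issue SUB r3<-Add1  regs: r0:Mul1,r1:Add2,r2:9,r3:Add1
  c5: issue ADD r1<-Add3  regs: r0:Mul1,r1:Add3,r2:9,r3:Add1
  c6: CDB Mul1=25  regs: r0:25,r1:Add3,r2:9,r3:Add1
  c7: CDB Add2=-6  regs: r0:25,r1:Add3,r2:9,r3:Add1
  c8: -  regs: r0:25,r1:Add3,r2:9,r3:Add1
  c9: -  regs: r0:25,r1:Add3,r2:9,r3:Add1

STATUS = TAG Add3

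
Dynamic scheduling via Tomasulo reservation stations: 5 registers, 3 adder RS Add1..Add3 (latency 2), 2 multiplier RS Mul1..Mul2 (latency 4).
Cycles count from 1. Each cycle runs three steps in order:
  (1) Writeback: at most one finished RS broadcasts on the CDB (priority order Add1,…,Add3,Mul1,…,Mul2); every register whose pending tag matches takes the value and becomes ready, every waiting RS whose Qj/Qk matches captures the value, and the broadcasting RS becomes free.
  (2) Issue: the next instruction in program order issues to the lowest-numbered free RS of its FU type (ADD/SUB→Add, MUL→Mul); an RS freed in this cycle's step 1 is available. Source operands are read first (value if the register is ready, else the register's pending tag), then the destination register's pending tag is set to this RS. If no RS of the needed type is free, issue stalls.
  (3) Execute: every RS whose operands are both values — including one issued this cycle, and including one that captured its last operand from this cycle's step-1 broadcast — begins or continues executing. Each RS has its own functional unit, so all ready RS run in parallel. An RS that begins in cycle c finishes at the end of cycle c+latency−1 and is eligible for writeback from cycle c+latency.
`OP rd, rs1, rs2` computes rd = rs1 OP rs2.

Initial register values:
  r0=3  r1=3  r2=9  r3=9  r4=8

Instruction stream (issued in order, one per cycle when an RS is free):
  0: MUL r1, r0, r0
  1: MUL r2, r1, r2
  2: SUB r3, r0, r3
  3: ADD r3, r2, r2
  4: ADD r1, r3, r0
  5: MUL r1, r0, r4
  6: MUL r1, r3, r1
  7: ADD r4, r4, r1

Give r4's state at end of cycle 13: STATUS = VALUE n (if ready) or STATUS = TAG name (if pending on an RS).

STATUS = TAG Add3

cycle 1: issue MUL r1<-Mul1 // r0:3,r1:Mul1,r2:9,r3:9,r4:8
cycle 2: issue MUL r2<-Mul2 // r0:3,r1:Mul1,r2:Mul2,r3:9,r4:8
cycle 3: issue SUB r3<-Add1 // r0:3,r1:Mul1,r2:Mul2,r3:Add1,r4:8
cycle 4: issue ADD r3<-Add2 // r0:3,r1:Mul1,r2:Mul2,r3:Add2,r4:8
cycle 5: CDB Add1=-6; issue ADD r1<-Add1 // r0:3,r1:Add1,r2:Mul2,r3:Add2,r4:8
cycle 6: CDB Mul1=9; issue MUL r1<-Mul1 // r0:3,r1:Mul1,r2:Mul2,r3:Add2,r4:8
cycle 7: stall // r0:3,r1:Mul1,r2:Mul2,r3:Add2,r4:8
cycle 8: stall // r0:3,r1:Mul1,r2:Mul2,r3:Add2,r4:8
cycle 9: stall // r0:3,r1:Mul1,r2:Mul2,r3:Add2,r4:8
cycle 10: CDB Mul1=24; issue MUL r1<-Mul1 // r0:3,r1:Mul1,r2:Mul2,r3:Add2,r4:8
cycle 11: CDB Mul2=81; issue ADD r4<-Add3 // r0:3,r1:Mul1,r2:81,r3:Add2,r4:Add3
cycle 12: - // r0:3,r1:Mul1,r2:81,r3:Add2,r4:Add3
cycle 13: CDB Add2=162 // r0:3,r1:Mul1,r2:81,r3:162,r4:Add3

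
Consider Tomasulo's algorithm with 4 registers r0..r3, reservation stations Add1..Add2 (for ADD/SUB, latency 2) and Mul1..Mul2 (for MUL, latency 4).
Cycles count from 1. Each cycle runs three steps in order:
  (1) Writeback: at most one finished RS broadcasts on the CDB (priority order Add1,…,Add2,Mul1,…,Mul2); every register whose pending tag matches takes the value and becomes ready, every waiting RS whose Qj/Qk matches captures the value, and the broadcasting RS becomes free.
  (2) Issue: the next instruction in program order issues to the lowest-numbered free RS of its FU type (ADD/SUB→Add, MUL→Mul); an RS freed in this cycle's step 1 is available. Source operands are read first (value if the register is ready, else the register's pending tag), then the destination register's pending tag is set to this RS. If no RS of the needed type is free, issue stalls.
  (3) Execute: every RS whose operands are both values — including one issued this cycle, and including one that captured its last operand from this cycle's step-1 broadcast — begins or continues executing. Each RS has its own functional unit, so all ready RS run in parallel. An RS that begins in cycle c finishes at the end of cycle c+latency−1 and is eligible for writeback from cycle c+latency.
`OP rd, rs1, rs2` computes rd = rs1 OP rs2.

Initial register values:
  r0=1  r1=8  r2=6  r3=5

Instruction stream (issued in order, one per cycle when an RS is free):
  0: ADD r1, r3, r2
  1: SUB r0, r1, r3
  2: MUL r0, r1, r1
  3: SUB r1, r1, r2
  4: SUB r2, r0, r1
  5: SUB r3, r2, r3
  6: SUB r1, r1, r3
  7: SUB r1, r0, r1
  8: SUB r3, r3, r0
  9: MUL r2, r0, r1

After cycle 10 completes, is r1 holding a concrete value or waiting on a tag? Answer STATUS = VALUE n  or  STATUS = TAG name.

  c1: issue ADD r1<-Add1  regs: r0:1,r1:Add1,r2:6,r3:5
  c2: issue SUB r0<-Add2  regs: r0:Add2,r1:Add1,r2:6,r3:5
  c3: CDB Add1=11; issue MUL r0<-Mul1  regs: r0:Mul1,r1:11,r2:6,r3:5
  c4: issue SUB r1<-Add1  regs: r0:Mul1,r1:Add1,r2:6,r3:5
  c5: CDB Add2=6; issue SUB r2<-Add2  regs: r0:Mul1,r1:Add1,r2:Add2,r3:5
  c6: CDB Add1=5; issue SUB r3<-Add1  regs: r0:Mul1,r1:5,r2:Add2,r3:Add1
  c7: CDB Mul1=121; stall  regs: r0:121,r1:5,r2:Add2,r3:Add1
  c8: stall  regs: r0:121,r1:5,r2:Add2,r3:Add1
  c9: CDB Add2=116; issue SUB r1<-Add2  regs: r0:121,r1:Add2,r2:116,r3:Add1
  c10: stall  regs: r0:121,r1:Add2,r2:116,r3:Add1

STATUS = TAG Add2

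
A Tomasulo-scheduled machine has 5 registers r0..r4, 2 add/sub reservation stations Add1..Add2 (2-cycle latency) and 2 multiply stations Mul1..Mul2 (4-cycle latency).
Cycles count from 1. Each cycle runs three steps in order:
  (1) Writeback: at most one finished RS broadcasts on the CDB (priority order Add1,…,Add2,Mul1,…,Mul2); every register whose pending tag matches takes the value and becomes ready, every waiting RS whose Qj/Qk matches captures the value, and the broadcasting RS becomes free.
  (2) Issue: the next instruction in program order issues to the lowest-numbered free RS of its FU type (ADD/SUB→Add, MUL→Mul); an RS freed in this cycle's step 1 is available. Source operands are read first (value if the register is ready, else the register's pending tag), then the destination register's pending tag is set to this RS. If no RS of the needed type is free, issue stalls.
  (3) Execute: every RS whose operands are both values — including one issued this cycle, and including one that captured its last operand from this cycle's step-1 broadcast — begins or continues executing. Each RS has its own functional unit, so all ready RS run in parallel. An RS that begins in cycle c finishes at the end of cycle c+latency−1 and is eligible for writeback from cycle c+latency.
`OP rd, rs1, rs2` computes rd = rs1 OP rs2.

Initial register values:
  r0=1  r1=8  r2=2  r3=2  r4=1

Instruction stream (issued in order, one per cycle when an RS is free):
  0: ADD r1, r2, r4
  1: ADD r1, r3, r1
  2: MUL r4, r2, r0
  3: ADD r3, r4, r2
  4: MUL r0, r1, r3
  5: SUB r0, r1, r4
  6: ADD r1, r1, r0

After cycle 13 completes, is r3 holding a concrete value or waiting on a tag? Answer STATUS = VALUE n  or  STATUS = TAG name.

c1: issue ADD r1<-Add1 | r0:1,r1:Add1,r2:2,r3:2,r4:1
c2: issue ADD r1<-Add2 | r0:1,r1:Add2,r2:2,r3:2,r4:1
c3: CDB Add1=3; issue MUL r4<-Mul1 | r0:1,r1:Add2,r2:2,r3:2,r4:Mul1
c4: issue ADD r3<-Add1 | r0:1,r1:Add2,r2:2,r3:Add1,r4:Mul1
c5: CDB Add2=5; issue MUL r0<-Mul2 | r0:Mul2,r1:5,r2:2,r3:Add1,r4:Mul1
c6: issue SUB r0<-Add2 | r0:Add2,r1:5,r2:2,r3:Add1,r4:Mul1
c7: CDB Mul1=2; stall | r0:Add2,r1:5,r2:2,r3:Add1,r4:2
c8: stall | r0:Add2,r1:5,r2:2,r3:Add1,r4:2
c9: CDB Add1=4; issue ADD r1<-Add1 | r0:Add2,r1:Add1,r2:2,r3:4,r4:2
c10: CDB Add2=3 | r0:3,r1:Add1,r2:2,r3:4,r4:2
c11: - | r0:3,r1:Add1,r2:2,r3:4,r4:2
c12: CDB Add1=8 | r0:3,r1:8,r2:2,r3:4,r4:2
c13: CDB Mul2=20 | r0:3,r1:8,r2:2,r3:4,r4:2

STATUS = VALUE 4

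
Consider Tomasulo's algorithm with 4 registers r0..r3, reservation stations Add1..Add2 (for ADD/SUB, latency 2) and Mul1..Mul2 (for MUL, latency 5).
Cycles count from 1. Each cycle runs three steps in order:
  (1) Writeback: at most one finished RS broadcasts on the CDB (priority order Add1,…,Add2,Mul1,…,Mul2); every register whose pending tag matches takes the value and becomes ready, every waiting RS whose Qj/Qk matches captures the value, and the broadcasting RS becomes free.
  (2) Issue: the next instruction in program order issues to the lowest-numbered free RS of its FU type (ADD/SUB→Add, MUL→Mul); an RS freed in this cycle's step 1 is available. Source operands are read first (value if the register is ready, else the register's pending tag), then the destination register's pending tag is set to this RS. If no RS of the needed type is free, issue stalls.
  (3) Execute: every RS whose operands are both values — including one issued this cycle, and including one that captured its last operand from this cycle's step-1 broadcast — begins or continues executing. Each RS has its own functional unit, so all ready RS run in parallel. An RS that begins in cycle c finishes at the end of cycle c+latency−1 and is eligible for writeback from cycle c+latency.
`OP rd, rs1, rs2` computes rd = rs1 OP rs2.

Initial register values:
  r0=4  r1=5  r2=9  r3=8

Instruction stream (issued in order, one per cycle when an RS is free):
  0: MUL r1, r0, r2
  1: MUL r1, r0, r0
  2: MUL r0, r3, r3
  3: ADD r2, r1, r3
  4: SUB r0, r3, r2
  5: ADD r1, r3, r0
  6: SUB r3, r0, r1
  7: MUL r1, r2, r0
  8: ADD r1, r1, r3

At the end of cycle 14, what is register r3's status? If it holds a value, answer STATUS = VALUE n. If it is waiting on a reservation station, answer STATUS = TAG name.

STATUS = TAG Add2

  c1: issue MUL r1<-Mul1  regs: r0:4,r1:Mul1,r2:9,r3:8
  c2: issue MUL r1<-Mul2  regs: r0:4,r1:Mul2,r2:9,r3:8
  c3: stall  regs: r0:4,r1:Mul2,r2:9,r3:8
  c4: stall  regs: r0:4,r1:Mul2,r2:9,r3:8
  c5: stall  regs: r0:4,r1:Mul2,r2:9,r3:8
  c6: CDB Mul1=36; issue MUL r0<-Mul1  regs: r0:Mul1,r1:Mul2,r2:9,r3:8
  c7: CDB Mul2=16; issue ADD r2<-Add1  regs: r0:Mul1,r1:16,r2:Add1,r3:8
  c8: issue SUB r0<-Add2  regs: r0:Add2,r1:16,r2:Add1,r3:8
  c9: CDB Add1=24; issue ADD r1<-Add1  regs: r0:Add2,r1:Add1,r2:24,r3:8
  c10: stall  regs: r0:Add2,r1:Add1,r2:24,r3:8
  c11: CDB Add2=-16; issue SUB r3<-Add2  regs: r0:-16,r1:Add1,r2:24,r3:Add2
  c12: CDB Mul1=64; issue MUL r1<-Mul1  regs: r0:-16,r1:Mul1,r2:24,r3:Add2
  c13: CDB Add1=-8; issue ADD r1<-Add1  regs: r0:-16,r1:Add1,r2:24,r3:Add2
  c14: -  regs: r0:-16,r1:Add1,r2:24,r3:Add2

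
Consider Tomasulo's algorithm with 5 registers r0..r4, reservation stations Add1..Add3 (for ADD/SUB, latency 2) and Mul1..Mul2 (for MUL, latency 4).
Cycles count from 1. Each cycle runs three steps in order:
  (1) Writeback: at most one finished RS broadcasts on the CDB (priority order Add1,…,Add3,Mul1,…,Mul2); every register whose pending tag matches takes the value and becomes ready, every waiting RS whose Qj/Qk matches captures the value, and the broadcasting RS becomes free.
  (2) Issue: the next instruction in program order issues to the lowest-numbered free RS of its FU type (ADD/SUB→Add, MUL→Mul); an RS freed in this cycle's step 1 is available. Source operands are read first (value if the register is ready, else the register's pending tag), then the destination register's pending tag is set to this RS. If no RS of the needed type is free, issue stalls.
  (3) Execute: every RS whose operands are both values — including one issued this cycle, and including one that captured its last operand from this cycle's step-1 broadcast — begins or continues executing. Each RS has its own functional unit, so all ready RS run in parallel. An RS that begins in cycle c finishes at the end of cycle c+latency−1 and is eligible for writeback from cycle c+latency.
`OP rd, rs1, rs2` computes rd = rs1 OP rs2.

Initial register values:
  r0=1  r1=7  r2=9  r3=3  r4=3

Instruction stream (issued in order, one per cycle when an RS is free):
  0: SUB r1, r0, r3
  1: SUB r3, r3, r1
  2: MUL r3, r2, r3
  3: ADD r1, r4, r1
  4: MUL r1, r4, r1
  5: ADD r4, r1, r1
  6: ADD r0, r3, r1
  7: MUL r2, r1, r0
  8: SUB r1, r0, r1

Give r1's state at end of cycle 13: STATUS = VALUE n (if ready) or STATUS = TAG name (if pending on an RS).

cycle 1: issue SUB r1<-Add1 // r0:1,r1:Add1,r2:9,r3:3,r4:3
cycle 2: issue SUB r3<-Add2 // r0:1,r1:Add1,r2:9,r3:Add2,r4:3
cycle 3: CDB Add1=-2; issue MUL r3<-Mul1 // r0:1,r1:-2,r2:9,r3:Mul1,r4:3
cycle 4: issue ADD r1<-Add1 // r0:1,r1:Add1,r2:9,r3:Mul1,r4:3
cycle 5: CDB Add2=5; issue MUL r1<-Mul2 // r0:1,r1:Mul2,r2:9,r3:Mul1,r4:3
cycle 6: CDB Add1=1; issue ADD r4<-Add1 // r0:1,r1:Mul2,r2:9,r3:Mul1,r4:Add1
cycle 7: issue ADD r0<-Add2 // r0:Add2,r1:Mul2,r2:9,r3:Mul1,r4:Add1
cycle 8: stall // r0:Add2,r1:Mul2,r2:9,r3:Mul1,r4:Add1
cycle 9: CDB Mul1=45; issue MUL r2<-Mul1 // r0:Add2,r1:Mul2,r2:Mul1,r3:45,r4:Add1
cycle 10: CDB Mul2=3; issue SUB r1<-Add3 // r0:Add2,r1:Add3,r2:Mul1,r3:45,r4:Add1
cycle 11: - // r0:Add2,r1:Add3,r2:Mul1,r3:45,r4:Add1
cycle 12: CDB Add1=6 // r0:Add2,r1:Add3,r2:Mul1,r3:45,r4:6
cycle 13: CDB Add2=48 // r0:48,r1:Add3,r2:Mul1,r3:45,r4:6

STATUS = TAG Add3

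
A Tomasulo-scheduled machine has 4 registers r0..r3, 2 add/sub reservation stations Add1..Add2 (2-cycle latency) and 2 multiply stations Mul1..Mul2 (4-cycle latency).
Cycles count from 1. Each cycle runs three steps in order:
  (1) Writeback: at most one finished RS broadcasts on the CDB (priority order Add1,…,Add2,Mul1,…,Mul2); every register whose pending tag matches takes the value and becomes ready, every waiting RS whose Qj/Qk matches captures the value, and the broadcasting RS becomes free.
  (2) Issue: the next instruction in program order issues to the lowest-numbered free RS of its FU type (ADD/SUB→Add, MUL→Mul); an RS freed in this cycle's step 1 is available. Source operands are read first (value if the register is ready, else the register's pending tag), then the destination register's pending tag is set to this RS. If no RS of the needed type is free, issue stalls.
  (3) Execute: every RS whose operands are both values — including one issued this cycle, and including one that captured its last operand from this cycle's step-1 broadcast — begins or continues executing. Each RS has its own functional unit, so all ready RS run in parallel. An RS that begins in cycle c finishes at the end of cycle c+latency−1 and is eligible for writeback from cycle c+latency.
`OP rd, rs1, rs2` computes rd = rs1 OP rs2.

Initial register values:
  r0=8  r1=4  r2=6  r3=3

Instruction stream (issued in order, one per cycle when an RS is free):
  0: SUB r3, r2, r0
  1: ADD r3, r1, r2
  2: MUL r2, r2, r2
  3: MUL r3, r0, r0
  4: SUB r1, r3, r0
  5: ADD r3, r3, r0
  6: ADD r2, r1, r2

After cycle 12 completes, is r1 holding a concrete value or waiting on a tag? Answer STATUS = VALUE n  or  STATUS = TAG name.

c1: issue SUB r3<-Add1 | r0:8,r1:4,r2:6,r3:Add1
c2: issue ADD r3<-Add2 | r0:8,r1:4,r2:6,r3:Add2
c3: CDB Add1=-2; issue MUL r2<-Mul1 | r0:8,r1:4,r2:Mul1,r3:Add2
c4: CDB Add2=10; issue MUL r3<-Mul2 | r0:8,r1:4,r2:Mul1,r3:Mul2
c5: issue SUB r1<-Add1 | r0:8,r1:Add1,r2:Mul1,r3:Mul2
c6: issue ADD r3<-Add2 | r0:8,r1:Add1,r2:Mul1,r3:Add2
c7: CDB Mul1=36; stall | r0:8,r1:Add1,r2:36,r3:Add2
c8: CDB Mul2=64; stall | r0:8,r1:Add1,r2:36,r3:Add2
c9: stall | r0:8,r1:Add1,r2:36,r3:Add2
c10: CDB Add1=56; issue ADD r2<-Add1 | r0:8,r1:56,r2:Add1,r3:Add2
c11: CDB Add2=72 | r0:8,r1:56,r2:Add1,r3:72
c12: CDB Add1=92 | r0:8,r1:56,r2:92,r3:72

STATUS = VALUE 56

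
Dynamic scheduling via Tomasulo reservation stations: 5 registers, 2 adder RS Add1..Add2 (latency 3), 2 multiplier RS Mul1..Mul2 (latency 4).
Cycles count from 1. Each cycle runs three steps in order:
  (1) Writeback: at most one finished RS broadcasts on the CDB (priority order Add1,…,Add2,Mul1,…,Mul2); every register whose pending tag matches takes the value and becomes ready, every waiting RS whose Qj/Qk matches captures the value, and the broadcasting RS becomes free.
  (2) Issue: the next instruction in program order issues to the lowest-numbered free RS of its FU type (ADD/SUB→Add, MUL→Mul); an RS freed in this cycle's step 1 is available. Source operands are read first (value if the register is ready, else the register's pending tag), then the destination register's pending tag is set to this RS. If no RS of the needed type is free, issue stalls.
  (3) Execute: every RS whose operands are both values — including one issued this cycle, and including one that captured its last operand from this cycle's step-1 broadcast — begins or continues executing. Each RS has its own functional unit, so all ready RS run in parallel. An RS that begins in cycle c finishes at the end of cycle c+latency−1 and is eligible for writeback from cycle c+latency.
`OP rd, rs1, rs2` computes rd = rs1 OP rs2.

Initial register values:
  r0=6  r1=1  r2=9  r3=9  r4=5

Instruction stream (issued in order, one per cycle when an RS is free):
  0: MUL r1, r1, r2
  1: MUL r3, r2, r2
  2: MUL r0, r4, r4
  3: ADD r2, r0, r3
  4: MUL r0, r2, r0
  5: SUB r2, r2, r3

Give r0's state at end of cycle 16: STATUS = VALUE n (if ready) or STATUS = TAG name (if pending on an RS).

c1: issue MUL r1<-Mul1 | r0:6,r1:Mul1,r2:9,r3:9,r4:5
c2: issue MUL r3<-Mul2 | r0:6,r1:Mul1,r2:9,r3:Mul2,r4:5
c3: stall | r0:6,r1:Mul1,r2:9,r3:Mul2,r4:5
c4: stall | r0:6,r1:Mul1,r2:9,r3:Mul2,r4:5
c5: CDB Mul1=9; issue MUL r0<-Mul1 | r0:Mul1,r1:9,r2:9,r3:Mul2,r4:5
c6: CDB Mul2=81; issue ADD r2<-Add1 | r0:Mul1,r1:9,r2:Add1,r3:81,r4:5
c7: issue MUL r0<-Mul2 | r0:Mul2,r1:9,r2:Add1,r3:81,r4:5
c8: issue SUB r2<-Add2 | r0:Mul2,r1:9,r2:Add2,r3:81,r4:5
c9: CDB Mul1=25 | r0:Mul2,r1:9,r2:Add2,r3:81,r4:5
c10: - | r0:Mul2,r1:9,r2:Add2,r3:81,r4:5
c11: - | r0:Mul2,r1:9,r2:Add2,r3:81,r4:5
c12: CDB Add1=106 | r0:Mul2,r1:9,r2:Add2,r3:81,r4:5
c13: - | r0:Mul2,r1:9,r2:Add2,r3:81,r4:5
c14: - | r0:Mul2,r1:9,r2:Add2,r3:81,r4:5
c15: CDB Add2=25 | r0:Mul2,r1:9,r2:25,r3:81,r4:5
c16: CDB Mul2=2650 | r0:2650,r1:9,r2:25,r3:81,r4:5

STATUS = VALUE 2650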